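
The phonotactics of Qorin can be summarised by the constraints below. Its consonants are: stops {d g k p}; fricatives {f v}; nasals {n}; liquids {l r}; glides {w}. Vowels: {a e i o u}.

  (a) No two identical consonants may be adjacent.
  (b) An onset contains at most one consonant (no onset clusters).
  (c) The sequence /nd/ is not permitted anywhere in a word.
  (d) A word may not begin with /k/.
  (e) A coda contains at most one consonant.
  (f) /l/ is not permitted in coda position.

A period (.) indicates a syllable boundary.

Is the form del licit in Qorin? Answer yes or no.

del — violates constraint (f): syllable 1 coda contains /l/ → illicit

no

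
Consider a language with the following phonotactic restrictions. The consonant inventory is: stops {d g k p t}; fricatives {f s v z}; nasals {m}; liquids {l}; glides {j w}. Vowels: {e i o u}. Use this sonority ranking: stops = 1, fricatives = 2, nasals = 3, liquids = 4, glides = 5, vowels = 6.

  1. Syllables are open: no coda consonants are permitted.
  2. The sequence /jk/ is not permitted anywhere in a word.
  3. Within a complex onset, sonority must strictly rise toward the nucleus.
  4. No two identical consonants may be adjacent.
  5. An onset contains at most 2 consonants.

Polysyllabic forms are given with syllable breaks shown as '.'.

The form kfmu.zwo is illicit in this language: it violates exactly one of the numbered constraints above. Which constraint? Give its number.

kfmu.zwo: syllable 1 onset /kfm/ has 3 consonants (> 2).
This is a violation of constraint 5: "An onset contains at most 2 consonants."
The remaining constraints (1, 2, 3, 4) are satisfied.

5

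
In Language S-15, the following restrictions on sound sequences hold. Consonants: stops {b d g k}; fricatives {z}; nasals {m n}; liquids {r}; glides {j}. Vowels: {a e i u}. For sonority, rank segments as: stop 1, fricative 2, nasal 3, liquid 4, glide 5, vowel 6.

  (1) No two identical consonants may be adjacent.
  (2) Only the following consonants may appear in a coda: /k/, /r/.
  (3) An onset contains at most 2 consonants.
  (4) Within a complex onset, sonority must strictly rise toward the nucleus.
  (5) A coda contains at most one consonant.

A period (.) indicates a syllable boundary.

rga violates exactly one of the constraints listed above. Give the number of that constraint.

4

rga: syllable 1 onset /rg/: /r/ (liquid, 4) → /g/ (stop, 1) does not rise.
This is a violation of constraint 4: "Within a complex onset, sonority must strictly rise toward the nucleus."
The remaining constraints (1, 2, 3, 5) are satisfied.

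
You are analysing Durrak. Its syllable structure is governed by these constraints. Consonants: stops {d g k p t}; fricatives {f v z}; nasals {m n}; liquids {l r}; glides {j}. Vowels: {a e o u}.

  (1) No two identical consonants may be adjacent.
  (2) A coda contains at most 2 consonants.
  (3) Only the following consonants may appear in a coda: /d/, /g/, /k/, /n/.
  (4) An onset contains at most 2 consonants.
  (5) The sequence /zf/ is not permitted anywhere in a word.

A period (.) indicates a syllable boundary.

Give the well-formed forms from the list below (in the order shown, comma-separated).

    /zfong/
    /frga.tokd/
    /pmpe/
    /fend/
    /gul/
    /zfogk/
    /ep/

/fend/

/zfong/ — violates constraint 5: contains banned sequence /zf/ → ill-formed
/frga.tokd/ — violates constraint 4: syllable 1 onset /frg/ has 3 consonants (> 2) → ill-formed
/pmpe/ — violates constraint 4: syllable 1 onset /pmp/ has 3 consonants (> 2) → ill-formed
/fend/ — σ1 onset /f/, coda /nd/ (2C) ok → well-formed
/gul/ — violates constraint 3: syllable 1 coda contains /l/, which is not a licensed coda consonant → ill-formed
/zfogk/ — violates constraint 5: contains banned sequence /zf/ → ill-formed
/ep/ — violates constraint 3: syllable 1 coda contains /p/, which is not a licensed coda consonant → ill-formed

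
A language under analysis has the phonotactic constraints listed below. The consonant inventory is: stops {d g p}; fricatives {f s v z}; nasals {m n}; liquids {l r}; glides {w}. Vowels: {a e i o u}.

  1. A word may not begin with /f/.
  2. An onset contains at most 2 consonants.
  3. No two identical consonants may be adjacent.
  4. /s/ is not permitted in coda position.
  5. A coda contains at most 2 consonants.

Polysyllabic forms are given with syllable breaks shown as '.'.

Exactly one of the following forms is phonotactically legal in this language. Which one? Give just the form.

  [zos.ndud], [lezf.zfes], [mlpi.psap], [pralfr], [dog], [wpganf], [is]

[dog]

[zos.ndud] — violates constraint 4: syllable 1 coda contains /s/ → phonotactically illegal
[lezf.zfes] — violates constraint 4: syllable 2 coda contains /s/ → phonotactically illegal
[mlpi.psap] — violates constraint 2: syllable 1 onset /mlp/ has 3 consonants (> 2) → phonotactically illegal
[pralfr] — violates constraint 5: syllable 1 coda /lfr/ has 3 consonants (> 2) → phonotactically illegal
[dog] — σ1 onset /d/, coda /g/ ok → phonotactically legal
[wpganf] — violates constraint 2: syllable 1 onset /wpg/ has 3 consonants (> 2) → phonotactically illegal
[is] — violates constraint 4: syllable 1 coda contains /s/ → phonotactically illegal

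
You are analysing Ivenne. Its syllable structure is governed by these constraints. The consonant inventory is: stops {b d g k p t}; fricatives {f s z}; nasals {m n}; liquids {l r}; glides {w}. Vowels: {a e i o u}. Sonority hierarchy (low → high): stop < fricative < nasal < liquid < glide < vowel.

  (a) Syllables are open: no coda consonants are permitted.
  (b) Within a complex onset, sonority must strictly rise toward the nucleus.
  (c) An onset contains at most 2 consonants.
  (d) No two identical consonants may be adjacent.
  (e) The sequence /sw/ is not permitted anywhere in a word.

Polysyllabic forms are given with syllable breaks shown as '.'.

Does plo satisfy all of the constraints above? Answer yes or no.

yes

plo — σ1 onset /pl/ (1→4 rises), coda /∅/ ok → permitted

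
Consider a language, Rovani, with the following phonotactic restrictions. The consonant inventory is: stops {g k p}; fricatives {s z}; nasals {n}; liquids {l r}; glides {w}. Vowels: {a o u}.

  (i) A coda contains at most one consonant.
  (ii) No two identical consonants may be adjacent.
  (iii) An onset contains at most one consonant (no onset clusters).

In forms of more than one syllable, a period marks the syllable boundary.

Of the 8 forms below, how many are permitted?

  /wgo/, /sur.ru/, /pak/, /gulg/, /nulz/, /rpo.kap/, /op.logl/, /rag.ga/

/wgo/ — violates constraint (iii): syllable 1 onset /wg/ has 2 consonants (> 1) → not permitted
/sur.ru/ — violates constraint (ii): adjacent identical consonants /rr/ → not permitted
/pak/ — σ1 onset /p/, coda /k/ ok → permitted
/gulg/ — violates constraint (i): syllable 1 coda /lg/ has 2 consonants (> 1) → not permitted
/nulz/ — violates constraint (i): syllable 1 coda /lz/ has 2 consonants (> 1) → not permitted
/rpo.kap/ — violates constraint (iii): syllable 1 onset /rp/ has 2 consonants (> 1) → not permitted
/op.logl/ — violates constraint (i): syllable 2 coda /gl/ has 2 consonants (> 1) → not permitted
/rag.ga/ — violates constraint (ii): adjacent identical consonants /gg/ → not permitted
Permitted: /pak/ → 1.

1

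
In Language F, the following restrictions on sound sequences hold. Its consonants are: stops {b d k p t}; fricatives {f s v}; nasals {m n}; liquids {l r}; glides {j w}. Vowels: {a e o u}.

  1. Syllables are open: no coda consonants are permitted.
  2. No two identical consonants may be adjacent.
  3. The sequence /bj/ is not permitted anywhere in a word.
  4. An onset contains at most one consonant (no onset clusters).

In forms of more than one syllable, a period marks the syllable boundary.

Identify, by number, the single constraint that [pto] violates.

[pto]: syllable 1 onset /pt/ has 2 consonants (> 1).
This is a violation of constraint 4: "An onset contains at most one consonant (no onset clusters)."
The remaining constraints (1, 2, 3) are satisfied.

4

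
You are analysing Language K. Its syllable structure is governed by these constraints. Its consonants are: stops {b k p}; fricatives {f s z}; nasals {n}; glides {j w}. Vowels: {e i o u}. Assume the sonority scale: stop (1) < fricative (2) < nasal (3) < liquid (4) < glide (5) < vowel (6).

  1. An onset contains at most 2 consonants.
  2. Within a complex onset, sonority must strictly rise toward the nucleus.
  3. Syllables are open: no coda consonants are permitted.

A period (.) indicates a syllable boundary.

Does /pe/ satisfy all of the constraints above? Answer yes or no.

/pe/ — σ1 onset /p/, coda /∅/ ok → well-formed

yes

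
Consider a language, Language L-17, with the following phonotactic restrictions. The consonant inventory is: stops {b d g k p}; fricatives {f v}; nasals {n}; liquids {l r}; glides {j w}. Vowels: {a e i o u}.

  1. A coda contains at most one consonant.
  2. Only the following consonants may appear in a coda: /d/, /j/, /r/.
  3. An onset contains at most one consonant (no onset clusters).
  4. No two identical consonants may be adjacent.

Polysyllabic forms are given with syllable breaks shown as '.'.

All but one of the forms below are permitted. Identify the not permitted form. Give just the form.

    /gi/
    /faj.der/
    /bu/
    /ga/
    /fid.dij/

/gi/ — σ1 onset /g/, coda /∅/ ok → permitted
/faj.der/ — σ1 onset /f/, coda /j/ ok; σ2 onset /d/, coda /r/ ok → permitted
/bu/ — σ1 onset /b/, coda /∅/ ok → permitted
/ga/ — σ1 onset /g/, coda /∅/ ok → permitted
/fid.dij/ — violates constraint 4: adjacent identical consonants /dd/ → not permitted

/fid.dij/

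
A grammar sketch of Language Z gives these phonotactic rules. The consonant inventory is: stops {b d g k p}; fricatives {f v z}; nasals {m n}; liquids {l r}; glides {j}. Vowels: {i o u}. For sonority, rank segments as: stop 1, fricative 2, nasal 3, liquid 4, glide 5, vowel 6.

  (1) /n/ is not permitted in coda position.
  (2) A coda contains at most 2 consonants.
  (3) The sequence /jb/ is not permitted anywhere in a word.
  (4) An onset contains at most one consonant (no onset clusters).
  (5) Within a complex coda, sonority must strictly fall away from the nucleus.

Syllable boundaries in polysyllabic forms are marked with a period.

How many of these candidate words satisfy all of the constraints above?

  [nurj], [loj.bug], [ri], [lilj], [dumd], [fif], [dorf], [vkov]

4

[nurj] — violates constraint 5: syllable 1 coda /rj/: /r/ (liquid, 4) → /j/ (glide, 5) does not fall → ill-formed
[loj.bug] — violates constraint 3: contains banned sequence /jb/ → ill-formed
[ri] — σ1 onset /r/, coda /∅/ ok → well-formed
[lilj] — violates constraint 5: syllable 1 coda /lj/: /l/ (liquid, 4) → /j/ (glide, 5) does not fall → ill-formed
[dumd] — σ1 onset /d/, coda /md/ (3→1 falls) ok → well-formed
[fif] — σ1 onset /f/, coda /f/ ok → well-formed
[dorf] — σ1 onset /d/, coda /rf/ (4→2 falls) ok → well-formed
[vkov] — violates constraint 4: syllable 1 onset /vk/ has 2 consonants (> 1) → ill-formed
Well-formed: [ri], [dumd], [fif], [dorf] → 4.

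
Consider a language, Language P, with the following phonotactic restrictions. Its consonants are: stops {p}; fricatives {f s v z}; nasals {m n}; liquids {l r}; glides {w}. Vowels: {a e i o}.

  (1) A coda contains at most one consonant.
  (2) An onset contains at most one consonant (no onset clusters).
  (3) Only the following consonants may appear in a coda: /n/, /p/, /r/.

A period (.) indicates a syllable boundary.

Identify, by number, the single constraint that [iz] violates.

[iz]: syllable 1 coda contains /z/, which is not a licensed coda consonant.
This is a violation of constraint 3: "Only the following consonants may appear in a coda: /n/, /p/, /r/."
The remaining constraints (1, 2) are satisfied.

3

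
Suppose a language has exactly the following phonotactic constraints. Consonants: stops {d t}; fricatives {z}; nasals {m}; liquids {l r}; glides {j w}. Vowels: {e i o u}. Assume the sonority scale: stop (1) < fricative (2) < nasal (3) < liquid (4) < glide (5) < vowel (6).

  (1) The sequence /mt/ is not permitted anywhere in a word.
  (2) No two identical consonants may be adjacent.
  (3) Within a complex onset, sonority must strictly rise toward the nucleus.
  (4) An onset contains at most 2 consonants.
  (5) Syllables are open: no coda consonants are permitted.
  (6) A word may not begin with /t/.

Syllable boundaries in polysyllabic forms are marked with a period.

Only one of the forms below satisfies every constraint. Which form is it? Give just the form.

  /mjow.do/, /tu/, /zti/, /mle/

/mle/

/mjow.do/ — violates constraint 5: syllable 1 coda /w/ has 1 consonant (> 0) → ill-formed
/tu/ — violates constraint 6: word begins with /t/ → ill-formed
/zti/ — violates constraint 3: syllable 1 onset /zt/: /z/ (fricative, 2) → /t/ (stop, 1) does not rise → ill-formed
/mle/ — σ1 onset /ml/ (3→4 rises), coda /∅/ ok → well-formed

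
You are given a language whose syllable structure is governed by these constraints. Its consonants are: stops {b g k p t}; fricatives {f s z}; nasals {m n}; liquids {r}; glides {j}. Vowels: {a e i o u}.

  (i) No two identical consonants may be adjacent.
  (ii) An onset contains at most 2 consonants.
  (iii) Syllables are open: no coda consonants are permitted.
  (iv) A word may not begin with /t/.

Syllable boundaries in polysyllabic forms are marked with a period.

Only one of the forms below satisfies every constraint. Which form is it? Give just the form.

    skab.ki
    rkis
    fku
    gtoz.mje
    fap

fku

skab.ki — violates constraint (iii): syllable 1 coda /b/ has 1 consonant (> 0) → not permitted
rkis — violates constraint (iii): syllable 1 coda /s/ has 1 consonant (> 0) → not permitted
fku — σ1 onset /fk/ (2C), coda /∅/ ok → permitted
gtoz.mje — violates constraint (iii): syllable 1 coda /z/ has 1 consonant (> 0) → not permitted
fap — violates constraint (iii): syllable 1 coda /p/ has 1 consonant (> 0) → not permitted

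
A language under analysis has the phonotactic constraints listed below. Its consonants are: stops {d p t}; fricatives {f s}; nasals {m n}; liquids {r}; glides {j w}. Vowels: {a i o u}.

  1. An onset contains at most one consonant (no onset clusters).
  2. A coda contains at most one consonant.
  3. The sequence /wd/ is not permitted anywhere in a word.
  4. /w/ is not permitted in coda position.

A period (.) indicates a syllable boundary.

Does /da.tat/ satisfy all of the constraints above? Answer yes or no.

/da.tat/ — σ1 onset /d/, coda /∅/ ok; σ2 onset /t/, coda /t/ ok → well-formed

yes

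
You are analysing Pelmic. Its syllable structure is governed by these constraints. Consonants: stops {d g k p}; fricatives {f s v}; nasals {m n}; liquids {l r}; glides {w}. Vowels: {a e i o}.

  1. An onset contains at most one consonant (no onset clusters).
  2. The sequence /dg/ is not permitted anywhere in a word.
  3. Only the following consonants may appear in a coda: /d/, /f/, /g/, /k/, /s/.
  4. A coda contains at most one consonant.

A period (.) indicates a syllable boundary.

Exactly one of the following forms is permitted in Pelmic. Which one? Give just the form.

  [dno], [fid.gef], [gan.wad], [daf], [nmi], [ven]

[daf]

[dno] — violates constraint 1: syllable 1 onset /dn/ has 2 consonants (> 1) → not permitted
[fid.gef] — violates constraint 2: contains banned sequence /dg/ → not permitted
[gan.wad] — violates constraint 3: syllable 1 coda contains /n/, which is not a licensed coda consonant → not permitted
[daf] — σ1 onset /d/, coda /f/ ok → permitted
[nmi] — violates constraint 1: syllable 1 onset /nm/ has 2 consonants (> 1) → not permitted
[ven] — violates constraint 3: syllable 1 coda contains /n/, which is not a licensed coda consonant → not permitted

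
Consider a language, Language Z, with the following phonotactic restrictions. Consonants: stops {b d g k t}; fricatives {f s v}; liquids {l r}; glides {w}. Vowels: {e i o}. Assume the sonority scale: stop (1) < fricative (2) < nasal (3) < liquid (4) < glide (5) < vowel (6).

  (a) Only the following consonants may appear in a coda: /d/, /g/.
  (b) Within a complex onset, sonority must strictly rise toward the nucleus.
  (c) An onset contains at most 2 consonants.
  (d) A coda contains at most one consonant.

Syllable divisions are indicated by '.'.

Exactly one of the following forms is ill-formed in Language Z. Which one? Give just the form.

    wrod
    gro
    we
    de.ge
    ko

wrod

wrod — violates constraint (b): syllable 1 onset /wr/: /w/ (glide, 5) → /r/ (liquid, 4) does not rise → ill-formed
gro — σ1 onset /gr/ (1→4 rises), coda /∅/ ok → well-formed
we — σ1 onset /w/, coda /∅/ ok → well-formed
de.ge — σ1 onset /d/, coda /∅/ ok; σ2 onset /g/, coda /∅/ ok → well-formed
ko — σ1 onset /k/, coda /∅/ ok → well-formed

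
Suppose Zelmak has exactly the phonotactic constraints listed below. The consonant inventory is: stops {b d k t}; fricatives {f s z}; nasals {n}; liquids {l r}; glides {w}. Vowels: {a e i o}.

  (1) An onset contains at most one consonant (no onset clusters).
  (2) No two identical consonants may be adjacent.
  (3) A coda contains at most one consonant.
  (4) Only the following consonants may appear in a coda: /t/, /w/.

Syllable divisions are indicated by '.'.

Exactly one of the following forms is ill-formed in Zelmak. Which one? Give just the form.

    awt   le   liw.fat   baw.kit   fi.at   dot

awt — violates constraint 3: syllable 1 coda /wt/ has 2 consonants (> 1) → ill-formed
le — σ1 onset /l/, coda /∅/ ok → well-formed
liw.fat — σ1 onset /l/, coda /w/ ok; σ2 onset /f/, coda /t/ ok → well-formed
baw.kit — σ1 onset /b/, coda /w/ ok; σ2 onset /k/, coda /t/ ok → well-formed
fi.at — σ1 onset /f/, coda /∅/ ok; σ2 onset /∅/, coda /t/ ok → well-formed
dot — σ1 onset /d/, coda /t/ ok → well-formed

awt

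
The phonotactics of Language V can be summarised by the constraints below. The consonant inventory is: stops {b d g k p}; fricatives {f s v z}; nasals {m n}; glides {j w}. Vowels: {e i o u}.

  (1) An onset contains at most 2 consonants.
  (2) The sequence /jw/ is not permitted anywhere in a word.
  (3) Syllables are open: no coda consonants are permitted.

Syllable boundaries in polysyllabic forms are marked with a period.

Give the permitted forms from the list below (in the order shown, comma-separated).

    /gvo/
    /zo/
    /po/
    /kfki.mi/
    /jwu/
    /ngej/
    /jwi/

/gvo/, /zo/, /po/

/gvo/ — σ1 onset /gv/ (2C), coda /∅/ ok → permitted
/zo/ — σ1 onset /z/, coda /∅/ ok → permitted
/po/ — σ1 onset /p/, coda /∅/ ok → permitted
/kfki.mi/ — violates constraint 1: syllable 1 onset /kfk/ has 3 consonants (> 2) → not permitted
/jwu/ — violates constraint 2: contains banned sequence /jw/ → not permitted
/ngej/ — violates constraint 3: syllable 1 coda /j/ has 1 consonant (> 0) → not permitted
/jwi/ — violates constraint 2: contains banned sequence /jw/ → not permitted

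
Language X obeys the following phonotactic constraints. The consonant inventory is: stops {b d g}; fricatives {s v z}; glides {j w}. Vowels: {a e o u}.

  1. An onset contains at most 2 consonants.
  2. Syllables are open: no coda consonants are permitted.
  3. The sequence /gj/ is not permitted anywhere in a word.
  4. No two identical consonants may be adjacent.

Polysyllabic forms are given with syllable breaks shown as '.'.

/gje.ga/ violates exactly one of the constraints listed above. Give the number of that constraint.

3

/gje.ga/: contains banned sequence /gj/.
This is a violation of constraint 3: "The sequence /gj/ is not permitted anywhere in a word."
The remaining constraints (1, 2, 4) are satisfied.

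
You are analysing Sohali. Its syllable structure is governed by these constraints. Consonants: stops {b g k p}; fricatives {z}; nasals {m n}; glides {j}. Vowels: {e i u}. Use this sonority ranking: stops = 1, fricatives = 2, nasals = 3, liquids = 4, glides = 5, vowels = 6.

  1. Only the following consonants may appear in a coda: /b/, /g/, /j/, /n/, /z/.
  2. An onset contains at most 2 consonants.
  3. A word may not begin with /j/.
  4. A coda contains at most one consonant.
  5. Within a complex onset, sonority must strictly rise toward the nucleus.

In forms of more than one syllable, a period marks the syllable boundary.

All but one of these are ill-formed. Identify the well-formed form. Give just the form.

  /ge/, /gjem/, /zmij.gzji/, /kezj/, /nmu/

/ge/ — σ1 onset /g/, coda /∅/ ok → well-formed
/gjem/ — violates constraint 1: syllable 1 coda contains /m/, which is not a licensed coda consonant → ill-formed
/zmij.gzji/ — violates constraint 2: syllable 2 onset /gzj/ has 3 consonants (> 2) → ill-formed
/kezj/ — violates constraint 4: syllable 1 coda /zj/ has 2 consonants (> 1) → ill-formed
/nmu/ — violates constraint 5: syllable 1 onset /nm/: /n/ (nasal, 3) → /m/ (nasal, 3) does not rise → ill-formed

/ge/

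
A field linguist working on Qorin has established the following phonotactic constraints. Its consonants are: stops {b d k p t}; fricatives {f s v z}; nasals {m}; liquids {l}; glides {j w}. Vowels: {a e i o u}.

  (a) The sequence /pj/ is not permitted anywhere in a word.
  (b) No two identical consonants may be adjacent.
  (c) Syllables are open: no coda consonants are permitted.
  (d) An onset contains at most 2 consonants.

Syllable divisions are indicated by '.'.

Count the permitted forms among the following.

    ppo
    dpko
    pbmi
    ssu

0

ppo — violates constraint (b): adjacent identical consonants /pp/ → not permitted
dpko — violates constraint (d): syllable 1 onset /dpk/ has 3 consonants (> 2) → not permitted
pbmi — violates constraint (d): syllable 1 onset /pbm/ has 3 consonants (> 2) → not permitted
ssu — violates constraint (b): adjacent identical consonants /ss/ → not permitted
No form is permitted → 0.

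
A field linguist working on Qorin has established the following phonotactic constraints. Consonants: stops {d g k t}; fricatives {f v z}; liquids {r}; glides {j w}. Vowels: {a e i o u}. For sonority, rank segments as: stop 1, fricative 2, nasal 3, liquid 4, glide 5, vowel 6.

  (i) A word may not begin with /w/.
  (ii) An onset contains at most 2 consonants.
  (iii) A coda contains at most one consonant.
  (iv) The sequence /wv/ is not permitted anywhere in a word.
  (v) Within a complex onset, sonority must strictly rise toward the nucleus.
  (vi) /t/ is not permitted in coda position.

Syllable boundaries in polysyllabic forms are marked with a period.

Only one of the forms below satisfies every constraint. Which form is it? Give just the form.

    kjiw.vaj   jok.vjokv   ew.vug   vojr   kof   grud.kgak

kof

kjiw.vaj — violates constraint (iv): contains banned sequence /wv/ → ill-formed
jok.vjokv — violates constraint (iii): syllable 2 coda /kv/ has 2 consonants (> 1) → ill-formed
ew.vug — violates constraint (iv): contains banned sequence /wv/ → ill-formed
vojr — violates constraint (iii): syllable 1 coda /jr/ has 2 consonants (> 1) → ill-formed
kof — σ1 onset /k/, coda /f/ ok → well-formed
grud.kgak — violates constraint (v): syllable 2 onset /kg/: /k/ (stop, 1) → /g/ (stop, 1) does not rise → ill-formed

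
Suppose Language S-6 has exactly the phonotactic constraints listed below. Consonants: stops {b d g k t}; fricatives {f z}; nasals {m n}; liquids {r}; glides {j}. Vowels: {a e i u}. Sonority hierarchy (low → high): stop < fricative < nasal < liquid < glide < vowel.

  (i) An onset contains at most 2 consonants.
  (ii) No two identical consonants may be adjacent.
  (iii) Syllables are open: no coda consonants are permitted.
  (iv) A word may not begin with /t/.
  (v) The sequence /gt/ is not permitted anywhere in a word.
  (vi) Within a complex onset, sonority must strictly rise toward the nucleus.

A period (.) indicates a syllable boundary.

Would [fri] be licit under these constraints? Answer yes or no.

yes

[fri] — σ1 onset /fr/ (2→4 rises), coda /∅/ ok → licit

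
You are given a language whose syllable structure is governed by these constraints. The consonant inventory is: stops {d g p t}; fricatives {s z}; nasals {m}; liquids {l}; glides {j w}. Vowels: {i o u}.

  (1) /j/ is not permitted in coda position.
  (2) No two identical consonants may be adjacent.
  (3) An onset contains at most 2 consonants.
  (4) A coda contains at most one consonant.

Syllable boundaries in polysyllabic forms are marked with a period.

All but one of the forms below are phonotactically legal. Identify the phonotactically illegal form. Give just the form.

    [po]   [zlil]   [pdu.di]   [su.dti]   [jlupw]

[jlupw]

[po] — σ1 onset /p/, coda /∅/ ok → phonotactically legal
[zlil] — σ1 onset /zl/ (2C), coda /l/ ok → phonotactically legal
[pdu.di] — σ1 onset /pd/ (2C), coda /∅/ ok; σ2 onset /d/, coda /∅/ ok → phonotactically legal
[su.dti] — σ1 onset /s/, coda /∅/ ok; σ2 onset /dt/ (2C), coda /∅/ ok → phonotactically legal
[jlupw] — violates constraint 4: syllable 1 coda /pw/ has 2 consonants (> 1) → phonotactically illegal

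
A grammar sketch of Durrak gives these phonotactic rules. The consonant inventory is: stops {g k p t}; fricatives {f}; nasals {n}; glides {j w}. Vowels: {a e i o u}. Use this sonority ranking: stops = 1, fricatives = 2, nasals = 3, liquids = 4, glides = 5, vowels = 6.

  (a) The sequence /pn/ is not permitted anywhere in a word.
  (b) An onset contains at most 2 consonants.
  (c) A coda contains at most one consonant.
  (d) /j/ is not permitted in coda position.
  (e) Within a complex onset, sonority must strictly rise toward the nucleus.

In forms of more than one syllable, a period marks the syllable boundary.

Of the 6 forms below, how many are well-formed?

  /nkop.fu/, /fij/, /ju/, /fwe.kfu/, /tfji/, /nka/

2

/nkop.fu/ — violates constraint (e): syllable 1 onset /nk/: /n/ (nasal, 3) → /k/ (stop, 1) does not rise → ill-formed
/fij/ — violates constraint (d): syllable 1 coda contains /j/ → ill-formed
/ju/ — σ1 onset /j/, coda /∅/ ok → well-formed
/fwe.kfu/ — σ1 onset /fw/ (2→5 rises), coda /∅/ ok; σ2 onset /kf/ (1→2 rises), coda /∅/ ok → well-formed
/tfji/ — violates constraint (b): syllable 1 onset /tfj/ has 3 consonants (> 2) → ill-formed
/nka/ — violates constraint (e): syllable 1 onset /nk/: /n/ (nasal, 3) → /k/ (stop, 1) does not rise → ill-formed
Well-formed: /ju/, /fwe.kfu/ → 2.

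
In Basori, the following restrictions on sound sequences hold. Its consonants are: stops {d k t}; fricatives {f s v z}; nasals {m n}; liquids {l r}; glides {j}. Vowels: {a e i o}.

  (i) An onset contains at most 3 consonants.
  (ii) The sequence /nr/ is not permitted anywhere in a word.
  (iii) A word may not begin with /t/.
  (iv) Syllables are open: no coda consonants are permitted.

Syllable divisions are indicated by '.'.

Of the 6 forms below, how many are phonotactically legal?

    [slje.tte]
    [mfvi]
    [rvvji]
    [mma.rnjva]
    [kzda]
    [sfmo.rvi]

[slje.tte] — σ1 onset /slj/ (3C), coda /∅/ ok; σ2 onset /tt/ (2C), coda /∅/ ok → phonotactically legal
[mfvi] — σ1 onset /mfv/ (3C), coda /∅/ ok → phonotactically legal
[rvvji] — violates constraint (i): syllable 1 onset /rvvj/ has 4 consonants (> 3) → phonotactically illegal
[mma.rnjva] — violates constraint (i): syllable 2 onset /rnjv/ has 4 consonants (> 3) → phonotactically illegal
[kzda] — σ1 onset /kzd/ (3C), coda /∅/ ok → phonotactically legal
[sfmo.rvi] — σ1 onset /sfm/ (3C), coda /∅/ ok; σ2 onset /rv/ (2C), coda /∅/ ok → phonotactically legal
Phonotactically legal: [slje.tte], [mfvi], [kzda], [sfmo.rvi] → 4.

4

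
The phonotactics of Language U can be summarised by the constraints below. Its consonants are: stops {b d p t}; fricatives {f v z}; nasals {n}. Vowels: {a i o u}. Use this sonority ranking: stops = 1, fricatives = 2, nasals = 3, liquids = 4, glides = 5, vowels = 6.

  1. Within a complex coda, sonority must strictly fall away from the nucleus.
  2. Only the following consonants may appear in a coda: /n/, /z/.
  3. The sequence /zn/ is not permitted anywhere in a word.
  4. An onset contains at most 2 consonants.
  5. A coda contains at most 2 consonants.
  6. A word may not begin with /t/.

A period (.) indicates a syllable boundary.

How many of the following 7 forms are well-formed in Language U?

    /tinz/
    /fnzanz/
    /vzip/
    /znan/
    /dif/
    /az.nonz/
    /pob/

0

/tinz/ — violates constraint 6: word begins with /t/ → ill-formed
/fnzanz/ — violates constraint 4: syllable 1 onset /fnz/ has 3 consonants (> 2) → ill-formed
/vzip/ — violates constraint 2: syllable 1 coda contains /p/, which is not a licensed coda consonant → ill-formed
/znan/ — violates constraint 3: contains banned sequence /zn/ → ill-formed
/dif/ — violates constraint 2: syllable 1 coda contains /f/, which is not a licensed coda consonant → ill-formed
/az.nonz/ — violates constraint 3: contains banned sequence /zn/ → ill-formed
/pob/ — violates constraint 2: syllable 1 coda contains /b/, which is not a licensed coda consonant → ill-formed
No form is well-formed → 0.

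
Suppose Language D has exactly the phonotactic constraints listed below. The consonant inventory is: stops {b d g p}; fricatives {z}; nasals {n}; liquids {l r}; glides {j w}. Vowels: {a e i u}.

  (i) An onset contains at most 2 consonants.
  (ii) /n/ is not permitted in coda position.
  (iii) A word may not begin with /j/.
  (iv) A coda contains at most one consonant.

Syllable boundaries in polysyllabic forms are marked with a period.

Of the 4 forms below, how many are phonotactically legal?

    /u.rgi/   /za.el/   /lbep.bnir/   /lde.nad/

4

/u.rgi/ — σ1 onset /∅/, coda /∅/ ok; σ2 onset /rg/ (2C), coda /∅/ ok → phonotactically legal
/za.el/ — σ1 onset /z/, coda /∅/ ok; σ2 onset /∅/, coda /l/ ok → phonotactically legal
/lbep.bnir/ — σ1 onset /lb/ (2C), coda /p/ ok; σ2 onset /bn/ (2C), coda /r/ ok → phonotactically legal
/lde.nad/ — σ1 onset /ld/ (2C), coda /∅/ ok; σ2 onset /n/, coda /d/ ok → phonotactically legal
Phonotactically legal: /u.rgi/, /za.el/, /lbep.bnir/, /lde.nad/ → 4.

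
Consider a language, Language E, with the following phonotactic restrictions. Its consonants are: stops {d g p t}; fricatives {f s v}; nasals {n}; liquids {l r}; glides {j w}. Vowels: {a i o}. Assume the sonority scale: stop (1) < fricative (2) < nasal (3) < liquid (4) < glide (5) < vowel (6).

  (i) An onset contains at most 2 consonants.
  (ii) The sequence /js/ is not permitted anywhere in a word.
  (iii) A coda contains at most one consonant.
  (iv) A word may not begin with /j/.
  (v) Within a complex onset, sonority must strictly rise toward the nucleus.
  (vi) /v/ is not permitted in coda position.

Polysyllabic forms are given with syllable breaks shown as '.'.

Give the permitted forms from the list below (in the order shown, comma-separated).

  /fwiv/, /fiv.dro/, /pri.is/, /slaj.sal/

/fwiv/ — violates constraint (vi): syllable 1 coda contains /v/ → not permitted
/fiv.dro/ — violates constraint (vi): syllable 1 coda contains /v/ → not permitted
/pri.is/ — σ1 onset /pr/ (1→4 rises), coda /∅/ ok; σ2 onset /∅/, coda /s/ ok → permitted
/slaj.sal/ — violates constraint (ii): contains banned sequence /js/ → not permitted

/pri.is/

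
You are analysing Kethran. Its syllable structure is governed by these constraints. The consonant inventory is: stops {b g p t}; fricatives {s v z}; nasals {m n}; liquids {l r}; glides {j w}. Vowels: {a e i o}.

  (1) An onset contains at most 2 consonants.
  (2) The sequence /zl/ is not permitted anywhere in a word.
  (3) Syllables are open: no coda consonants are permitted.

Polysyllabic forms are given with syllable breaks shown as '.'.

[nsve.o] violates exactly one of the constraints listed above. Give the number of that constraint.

1

[nsve.o]: syllable 1 onset /nsv/ has 3 consonants (> 2).
This is a violation of constraint 1: "An onset contains at most 2 consonants."
The remaining constraints (2, 3) are satisfied.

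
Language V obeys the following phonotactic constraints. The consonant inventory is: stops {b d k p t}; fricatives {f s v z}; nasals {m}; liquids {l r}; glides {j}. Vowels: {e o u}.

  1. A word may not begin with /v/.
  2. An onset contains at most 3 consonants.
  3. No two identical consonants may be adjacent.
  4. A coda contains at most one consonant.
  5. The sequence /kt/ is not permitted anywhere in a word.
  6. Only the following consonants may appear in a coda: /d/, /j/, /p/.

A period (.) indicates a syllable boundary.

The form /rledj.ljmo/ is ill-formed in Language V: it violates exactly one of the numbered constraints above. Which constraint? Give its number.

/rledj.ljmo/: syllable 1 coda /dj/ has 2 consonants (> 1).
This is a violation of constraint 4: "A coda contains at most one consonant."
The remaining constraints (1, 2, 3, 5, 6) are satisfied.

4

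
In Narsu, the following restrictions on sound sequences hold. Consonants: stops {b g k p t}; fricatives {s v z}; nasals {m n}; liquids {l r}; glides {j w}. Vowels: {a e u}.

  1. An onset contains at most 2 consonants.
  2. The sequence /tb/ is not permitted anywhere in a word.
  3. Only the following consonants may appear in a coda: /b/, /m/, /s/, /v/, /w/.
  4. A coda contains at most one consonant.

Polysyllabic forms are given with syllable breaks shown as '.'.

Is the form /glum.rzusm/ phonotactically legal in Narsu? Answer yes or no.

no

/glum.rzusm/ — violates constraint 4: syllable 2 coda /sm/ has 2 consonants (> 1) → phonotactically illegal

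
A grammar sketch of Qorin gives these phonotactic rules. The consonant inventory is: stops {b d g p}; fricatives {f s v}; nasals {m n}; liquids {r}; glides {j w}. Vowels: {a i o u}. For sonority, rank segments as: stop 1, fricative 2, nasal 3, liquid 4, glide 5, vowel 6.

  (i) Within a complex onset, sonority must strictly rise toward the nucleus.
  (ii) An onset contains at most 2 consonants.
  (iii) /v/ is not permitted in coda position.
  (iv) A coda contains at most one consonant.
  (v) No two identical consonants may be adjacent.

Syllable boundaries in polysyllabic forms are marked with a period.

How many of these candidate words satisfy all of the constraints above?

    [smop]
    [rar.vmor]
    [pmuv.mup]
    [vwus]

[smop] — σ1 onset /sm/ (2→3 rises), coda /p/ ok → licit
[rar.vmor] — σ1 onset /r/, coda /r/ ok; σ2 onset /vm/ (2→3 rises), coda /r/ ok → licit
[pmuv.mup] — violates constraint (iii): syllable 1 coda contains /v/ → illicit
[vwus] — σ1 onset /vw/ (2→5 rises), coda /s/ ok → licit
Licit: [smop], [rar.vmor], [vwus] → 3.

3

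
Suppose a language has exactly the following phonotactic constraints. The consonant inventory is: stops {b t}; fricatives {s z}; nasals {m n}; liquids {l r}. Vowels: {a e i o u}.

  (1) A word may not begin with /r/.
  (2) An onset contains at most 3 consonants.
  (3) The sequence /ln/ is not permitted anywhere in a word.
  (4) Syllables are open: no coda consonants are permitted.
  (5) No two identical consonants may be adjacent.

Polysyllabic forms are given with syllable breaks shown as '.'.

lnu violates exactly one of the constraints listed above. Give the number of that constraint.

lnu: contains banned sequence /ln/.
This is a violation of constraint 3: "The sequence /ln/ is not permitted anywhere in a word."
The remaining constraints (1, 2, 4, 5) are satisfied.

3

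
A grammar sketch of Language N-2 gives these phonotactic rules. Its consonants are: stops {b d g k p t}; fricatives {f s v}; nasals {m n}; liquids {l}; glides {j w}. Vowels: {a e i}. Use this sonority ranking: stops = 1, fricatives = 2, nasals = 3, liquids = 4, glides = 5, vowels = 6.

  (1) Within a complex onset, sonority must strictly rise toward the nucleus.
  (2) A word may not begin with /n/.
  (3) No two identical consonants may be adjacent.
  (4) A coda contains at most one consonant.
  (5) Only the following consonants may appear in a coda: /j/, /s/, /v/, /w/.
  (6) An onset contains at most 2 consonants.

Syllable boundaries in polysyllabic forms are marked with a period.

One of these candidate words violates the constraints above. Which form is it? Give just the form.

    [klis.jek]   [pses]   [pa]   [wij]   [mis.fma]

[klis.jek] — violates constraint 5: syllable 2 coda contains /k/, which is not a licensed coda consonant → phonotactically illegal
[pses] — σ1 onset /ps/ (1→2 rises), coda /s/ ok → phonotactically legal
[pa] — σ1 onset /p/, coda /∅/ ok → phonotactically legal
[wij] — σ1 onset /w/, coda /j/ ok → phonotactically legal
[mis.fma] — σ1 onset /m/, coda /s/ ok; σ2 onset /fm/ (2→3 rises), coda /∅/ ok → phonotactically legal

[klis.jek]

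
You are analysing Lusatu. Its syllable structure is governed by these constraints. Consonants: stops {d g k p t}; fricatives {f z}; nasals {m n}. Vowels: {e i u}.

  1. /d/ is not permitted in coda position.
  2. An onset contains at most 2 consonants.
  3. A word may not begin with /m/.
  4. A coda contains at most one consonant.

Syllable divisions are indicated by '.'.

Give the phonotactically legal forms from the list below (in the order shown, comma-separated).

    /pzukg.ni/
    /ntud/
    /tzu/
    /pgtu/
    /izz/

/pzukg.ni/ — violates constraint 4: syllable 1 coda /kg/ has 2 consonants (> 1) → phonotactically illegal
/ntud/ — violates constraint 1: syllable 1 coda contains /d/ → phonotactically illegal
/tzu/ — σ1 onset /tz/ (2C), coda /∅/ ok → phonotactically legal
/pgtu/ — violates constraint 2: syllable 1 onset /pgt/ has 3 consonants (> 2) → phonotactically illegal
/izz/ — violates constraint 4: syllable 1 coda /zz/ has 2 consonants (> 1) → phonotactically illegal

/tzu/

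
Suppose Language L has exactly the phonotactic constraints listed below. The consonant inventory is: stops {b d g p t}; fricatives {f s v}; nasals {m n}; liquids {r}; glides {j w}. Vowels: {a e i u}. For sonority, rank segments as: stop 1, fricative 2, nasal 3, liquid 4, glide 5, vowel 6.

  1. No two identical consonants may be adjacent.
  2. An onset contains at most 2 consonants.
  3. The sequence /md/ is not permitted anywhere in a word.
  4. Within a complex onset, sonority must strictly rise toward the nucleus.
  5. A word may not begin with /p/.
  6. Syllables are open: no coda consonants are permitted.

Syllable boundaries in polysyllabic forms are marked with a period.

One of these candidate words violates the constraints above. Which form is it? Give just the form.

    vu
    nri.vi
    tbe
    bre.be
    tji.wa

tbe

vu — σ1 onset /v/, coda /∅/ ok → permitted
nri.vi — σ1 onset /nr/ (3→4 rises), coda /∅/ ok; σ2 onset /v/, coda /∅/ ok → permitted
tbe — violates constraint 4: syllable 1 onset /tb/: /t/ (stop, 1) → /b/ (stop, 1) does not rise → not permitted
bre.be — σ1 onset /br/ (1→4 rises), coda /∅/ ok; σ2 onset /b/, coda /∅/ ok → permitted
tji.wa — σ1 onset /tj/ (1→5 rises), coda /∅/ ok; σ2 onset /w/, coda /∅/ ok → permitted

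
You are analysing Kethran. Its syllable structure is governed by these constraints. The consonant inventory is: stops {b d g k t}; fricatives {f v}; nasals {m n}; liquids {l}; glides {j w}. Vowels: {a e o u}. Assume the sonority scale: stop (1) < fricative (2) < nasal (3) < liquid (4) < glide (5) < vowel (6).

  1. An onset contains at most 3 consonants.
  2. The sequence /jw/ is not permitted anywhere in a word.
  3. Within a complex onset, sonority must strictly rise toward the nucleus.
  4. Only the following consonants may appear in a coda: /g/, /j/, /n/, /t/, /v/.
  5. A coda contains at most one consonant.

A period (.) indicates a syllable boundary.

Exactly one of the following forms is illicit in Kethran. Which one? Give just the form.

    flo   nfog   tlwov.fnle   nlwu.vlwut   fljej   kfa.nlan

nfog

flo — σ1 onset /fl/ (2→4 rises), coda /∅/ ok → licit
nfog — violates constraint 3: syllable 1 onset /nf/: /n/ (nasal, 3) → /f/ (fricative, 2) does not rise → illicit
tlwov.fnle — σ1 onset /tlw/ (1→4→5 rises), coda /v/ ok; σ2 onset /fnl/ (2→3→4 rises), coda /∅/ ok → licit
nlwu.vlwut — σ1 onset /nlw/ (3→4→5 rises), coda /∅/ ok; σ2 onset /vlw/ (2→4→5 rises), coda /t/ ok → licit
fljej — σ1 onset /flj/ (2→4→5 rises), coda /j/ ok → licit
kfa.nlan — σ1 onset /kf/ (1→2 rises), coda /∅/ ok; σ2 onset /nl/ (3→4 rises), coda /n/ ok → licit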